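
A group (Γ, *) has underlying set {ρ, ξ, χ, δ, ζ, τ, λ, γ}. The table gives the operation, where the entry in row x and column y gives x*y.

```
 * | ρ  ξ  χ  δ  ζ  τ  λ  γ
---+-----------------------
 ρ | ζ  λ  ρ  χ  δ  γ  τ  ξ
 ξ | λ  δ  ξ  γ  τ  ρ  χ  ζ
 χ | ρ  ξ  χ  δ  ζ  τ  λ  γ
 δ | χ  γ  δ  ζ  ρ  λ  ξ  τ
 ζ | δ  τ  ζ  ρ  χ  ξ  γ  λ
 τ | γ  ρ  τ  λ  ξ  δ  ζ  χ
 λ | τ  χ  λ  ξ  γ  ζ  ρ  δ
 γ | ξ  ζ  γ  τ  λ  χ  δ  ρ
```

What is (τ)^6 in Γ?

ρ

τ^1 = τ
τ^2 = τ*τ = δ
τ^3 = δ*τ = λ
τ^4 = λ*τ = ζ
τ^5 = ζ*τ = ξ
τ^6 = ξ*τ = ρ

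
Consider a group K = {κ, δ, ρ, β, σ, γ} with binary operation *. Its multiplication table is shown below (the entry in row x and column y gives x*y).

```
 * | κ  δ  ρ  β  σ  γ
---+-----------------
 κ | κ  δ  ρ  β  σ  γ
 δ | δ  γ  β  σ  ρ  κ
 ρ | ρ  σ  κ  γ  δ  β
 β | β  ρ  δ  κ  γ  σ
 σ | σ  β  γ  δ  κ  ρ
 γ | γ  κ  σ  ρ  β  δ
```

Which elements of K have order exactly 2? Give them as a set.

{β, ρ, σ}

Identity is κ. Compute the order of each non-identity element by repeated multiplication:
  δ: δ → γ → κ  (order 3)
  ρ: ρ → κ  (order 2)
  β: β → κ  (order 2)
  σ: σ → κ  (order 2)
  γ: γ → δ → κ  (order 3)
Elements of order 2: {β, ρ, σ}.
(Structurally, K here is isomorphic to the symmetric group S_3.)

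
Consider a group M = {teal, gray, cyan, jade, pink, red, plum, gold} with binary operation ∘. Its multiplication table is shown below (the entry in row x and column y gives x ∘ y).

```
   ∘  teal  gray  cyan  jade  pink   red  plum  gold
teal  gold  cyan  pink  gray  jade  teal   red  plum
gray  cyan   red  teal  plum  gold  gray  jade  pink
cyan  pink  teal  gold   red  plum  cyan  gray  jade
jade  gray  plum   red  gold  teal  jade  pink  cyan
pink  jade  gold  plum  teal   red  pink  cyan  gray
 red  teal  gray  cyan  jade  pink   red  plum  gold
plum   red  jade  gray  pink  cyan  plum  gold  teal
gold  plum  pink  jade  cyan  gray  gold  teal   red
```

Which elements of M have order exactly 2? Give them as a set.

Identity is red. Compute the order of each non-identity element by repeated multiplication:
  teal: teal → gold → plum → red  (order 4)
  gray: gray → red  (order 2)
  cyan: cyan → gold → jade → red  (order 4)
  jade: jade → gold → cyan → red  (order 4)
  pink: pink → red  (order 2)
  plum: plum → gold → teal → red  (order 4)
  gold: gold → red  (order 2)
Elements of order 2: {gold, gray, pink}.

{gold, gray, pink}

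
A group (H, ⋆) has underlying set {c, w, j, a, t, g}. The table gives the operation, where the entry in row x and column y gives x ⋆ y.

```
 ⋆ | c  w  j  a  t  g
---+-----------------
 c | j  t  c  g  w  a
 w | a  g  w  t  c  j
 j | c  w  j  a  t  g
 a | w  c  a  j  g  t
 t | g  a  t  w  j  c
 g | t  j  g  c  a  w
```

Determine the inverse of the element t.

First locate the identity: row j matches the header, so j is the identity.
Scan row t for j: t ⋆ t = j. Hence t^(-1) = t.

t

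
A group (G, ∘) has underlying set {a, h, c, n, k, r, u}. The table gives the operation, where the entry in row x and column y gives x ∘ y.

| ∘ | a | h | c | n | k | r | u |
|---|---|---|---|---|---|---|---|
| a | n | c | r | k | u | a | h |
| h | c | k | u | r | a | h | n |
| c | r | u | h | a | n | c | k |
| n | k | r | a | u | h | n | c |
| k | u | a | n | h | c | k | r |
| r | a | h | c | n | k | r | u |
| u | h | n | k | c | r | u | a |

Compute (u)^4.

n

u^1 = u
u^2 = u ∘ u = a
u^3 = a ∘ u = h
u^4 = h ∘ u = n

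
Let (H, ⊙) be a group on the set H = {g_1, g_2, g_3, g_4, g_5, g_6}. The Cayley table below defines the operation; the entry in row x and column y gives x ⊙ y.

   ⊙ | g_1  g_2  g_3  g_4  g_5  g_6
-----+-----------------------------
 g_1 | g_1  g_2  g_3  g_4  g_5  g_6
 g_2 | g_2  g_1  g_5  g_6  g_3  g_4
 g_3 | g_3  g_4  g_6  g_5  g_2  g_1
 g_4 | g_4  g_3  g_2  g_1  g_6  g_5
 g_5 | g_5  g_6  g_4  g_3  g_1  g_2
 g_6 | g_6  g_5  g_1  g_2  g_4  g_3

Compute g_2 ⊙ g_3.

Read row g_2, column g_3: g_2 ⊙ g_3 = g_5.

g_5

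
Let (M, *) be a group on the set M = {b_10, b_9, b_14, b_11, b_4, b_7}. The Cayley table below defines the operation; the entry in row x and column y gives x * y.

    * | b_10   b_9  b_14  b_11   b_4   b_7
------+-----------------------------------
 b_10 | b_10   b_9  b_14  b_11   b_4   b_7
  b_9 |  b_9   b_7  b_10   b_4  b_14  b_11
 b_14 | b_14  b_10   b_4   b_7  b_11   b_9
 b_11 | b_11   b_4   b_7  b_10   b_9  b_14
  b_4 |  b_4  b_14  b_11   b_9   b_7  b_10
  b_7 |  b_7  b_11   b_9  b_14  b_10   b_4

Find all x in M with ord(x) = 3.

Identity is b_10. Compute the order of each non-identity element by repeated multiplication:
  b_9: b_9 → b_7 → b_11 → b_4 → b_14 → b_10  (order 6)
  b_14: b_14 → b_4 → b_11 → b_7 → b_9 → b_10  (order 6)
  b_11: b_11 → b_10  (order 2)
  b_4: b_4 → b_7 → b_10  (order 3)
  b_7: b_7 → b_4 → b_10  (order 3)
Elements of order 3: {b_4, b_7}.

{b_4, b_7}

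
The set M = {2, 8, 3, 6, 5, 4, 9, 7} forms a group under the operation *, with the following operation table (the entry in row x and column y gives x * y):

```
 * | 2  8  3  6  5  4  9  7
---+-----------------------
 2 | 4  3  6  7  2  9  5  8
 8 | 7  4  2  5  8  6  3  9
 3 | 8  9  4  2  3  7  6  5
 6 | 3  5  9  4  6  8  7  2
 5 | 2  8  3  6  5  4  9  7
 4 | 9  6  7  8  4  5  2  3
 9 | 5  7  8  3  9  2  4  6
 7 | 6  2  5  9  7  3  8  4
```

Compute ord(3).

The identity element is 5 (its row matches the header).
3^1 = 3
3^2 = 3 * 3 = 4
3^3 = 4 * 3 = 7
3^4 = 7 * 3 = 5
The first power of 3 equal to the identity is 3^4, so ord(3) = 4.

4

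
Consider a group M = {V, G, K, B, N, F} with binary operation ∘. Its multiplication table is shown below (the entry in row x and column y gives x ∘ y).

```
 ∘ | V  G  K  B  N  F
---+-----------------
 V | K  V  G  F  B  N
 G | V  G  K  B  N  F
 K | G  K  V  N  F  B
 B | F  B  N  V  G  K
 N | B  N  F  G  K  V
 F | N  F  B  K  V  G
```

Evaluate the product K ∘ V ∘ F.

K ∘ V = G
G ∘ F = F

F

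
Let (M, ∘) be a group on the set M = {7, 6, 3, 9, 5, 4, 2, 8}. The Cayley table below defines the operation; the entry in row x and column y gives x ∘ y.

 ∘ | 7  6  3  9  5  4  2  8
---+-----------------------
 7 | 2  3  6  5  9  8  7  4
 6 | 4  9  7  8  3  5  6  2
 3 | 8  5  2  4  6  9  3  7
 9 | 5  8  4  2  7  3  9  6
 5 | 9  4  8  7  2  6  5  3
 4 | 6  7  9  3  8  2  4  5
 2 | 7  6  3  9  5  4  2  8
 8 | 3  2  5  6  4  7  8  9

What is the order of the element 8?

4

The identity element is 2 (its row matches the header).
8^1 = 8
8^2 = 8 ∘ 8 = 9
8^3 = 9 ∘ 8 = 6
8^4 = 6 ∘ 8 = 2
The first power of 8 equal to the identity is 8^4, so ord(8) = 4.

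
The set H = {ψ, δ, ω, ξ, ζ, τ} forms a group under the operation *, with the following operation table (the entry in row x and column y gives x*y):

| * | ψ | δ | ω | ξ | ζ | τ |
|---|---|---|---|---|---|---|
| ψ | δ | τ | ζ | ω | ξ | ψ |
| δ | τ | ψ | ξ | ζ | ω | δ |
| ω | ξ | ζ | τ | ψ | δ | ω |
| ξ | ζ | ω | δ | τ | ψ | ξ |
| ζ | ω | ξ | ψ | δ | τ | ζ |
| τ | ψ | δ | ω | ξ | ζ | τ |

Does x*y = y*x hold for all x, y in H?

δ*ξ = ζ but ξ*δ = ω.
Since δ and ξ do not commute, H is not abelian.

No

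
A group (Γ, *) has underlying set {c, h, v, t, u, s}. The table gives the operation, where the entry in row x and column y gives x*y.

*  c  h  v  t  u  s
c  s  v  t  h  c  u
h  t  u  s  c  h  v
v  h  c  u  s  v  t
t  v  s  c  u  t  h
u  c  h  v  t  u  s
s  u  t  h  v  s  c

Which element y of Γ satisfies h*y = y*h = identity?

First locate the identity: row u matches the header, so u is the identity.
Scan row h for u: h*h = u. Hence h^(-1) = h.
(Structurally, Γ here is isomorphic to the symmetric group S_3.)

h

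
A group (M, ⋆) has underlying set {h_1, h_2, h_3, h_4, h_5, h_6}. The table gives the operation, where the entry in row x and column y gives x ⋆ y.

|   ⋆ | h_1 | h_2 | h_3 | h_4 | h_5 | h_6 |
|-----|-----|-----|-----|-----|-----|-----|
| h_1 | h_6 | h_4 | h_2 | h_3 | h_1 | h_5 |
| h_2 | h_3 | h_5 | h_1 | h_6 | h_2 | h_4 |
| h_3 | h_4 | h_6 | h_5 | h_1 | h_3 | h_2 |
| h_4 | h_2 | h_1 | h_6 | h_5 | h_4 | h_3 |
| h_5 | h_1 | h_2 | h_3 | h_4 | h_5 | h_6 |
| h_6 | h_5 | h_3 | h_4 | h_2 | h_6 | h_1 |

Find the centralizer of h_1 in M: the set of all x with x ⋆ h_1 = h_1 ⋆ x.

{h_1, h_5, h_6}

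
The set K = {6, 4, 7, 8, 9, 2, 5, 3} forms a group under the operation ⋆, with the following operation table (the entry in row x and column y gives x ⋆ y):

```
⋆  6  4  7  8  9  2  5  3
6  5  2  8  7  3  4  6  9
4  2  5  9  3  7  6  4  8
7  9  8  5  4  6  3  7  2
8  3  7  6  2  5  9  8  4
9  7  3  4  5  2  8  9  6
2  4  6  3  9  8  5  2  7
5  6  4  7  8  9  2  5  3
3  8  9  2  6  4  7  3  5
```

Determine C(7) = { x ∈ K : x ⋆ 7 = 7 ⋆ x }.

Compare row 7 with column 7 entry by entry.
2 ⋆ 7 = 3 = 7 ⋆ 2, so 2 commutes with 7.
8 ⋆ 7 = 6 but 7 ⋆ 8 = 4, so 8 does not.
Collecting the elements that commute with 7: C(7) = {2, 3, 5, 7}.
(Structurally, K here is isomorphic to the dihedral group D_4.)

{2, 3, 5, 7}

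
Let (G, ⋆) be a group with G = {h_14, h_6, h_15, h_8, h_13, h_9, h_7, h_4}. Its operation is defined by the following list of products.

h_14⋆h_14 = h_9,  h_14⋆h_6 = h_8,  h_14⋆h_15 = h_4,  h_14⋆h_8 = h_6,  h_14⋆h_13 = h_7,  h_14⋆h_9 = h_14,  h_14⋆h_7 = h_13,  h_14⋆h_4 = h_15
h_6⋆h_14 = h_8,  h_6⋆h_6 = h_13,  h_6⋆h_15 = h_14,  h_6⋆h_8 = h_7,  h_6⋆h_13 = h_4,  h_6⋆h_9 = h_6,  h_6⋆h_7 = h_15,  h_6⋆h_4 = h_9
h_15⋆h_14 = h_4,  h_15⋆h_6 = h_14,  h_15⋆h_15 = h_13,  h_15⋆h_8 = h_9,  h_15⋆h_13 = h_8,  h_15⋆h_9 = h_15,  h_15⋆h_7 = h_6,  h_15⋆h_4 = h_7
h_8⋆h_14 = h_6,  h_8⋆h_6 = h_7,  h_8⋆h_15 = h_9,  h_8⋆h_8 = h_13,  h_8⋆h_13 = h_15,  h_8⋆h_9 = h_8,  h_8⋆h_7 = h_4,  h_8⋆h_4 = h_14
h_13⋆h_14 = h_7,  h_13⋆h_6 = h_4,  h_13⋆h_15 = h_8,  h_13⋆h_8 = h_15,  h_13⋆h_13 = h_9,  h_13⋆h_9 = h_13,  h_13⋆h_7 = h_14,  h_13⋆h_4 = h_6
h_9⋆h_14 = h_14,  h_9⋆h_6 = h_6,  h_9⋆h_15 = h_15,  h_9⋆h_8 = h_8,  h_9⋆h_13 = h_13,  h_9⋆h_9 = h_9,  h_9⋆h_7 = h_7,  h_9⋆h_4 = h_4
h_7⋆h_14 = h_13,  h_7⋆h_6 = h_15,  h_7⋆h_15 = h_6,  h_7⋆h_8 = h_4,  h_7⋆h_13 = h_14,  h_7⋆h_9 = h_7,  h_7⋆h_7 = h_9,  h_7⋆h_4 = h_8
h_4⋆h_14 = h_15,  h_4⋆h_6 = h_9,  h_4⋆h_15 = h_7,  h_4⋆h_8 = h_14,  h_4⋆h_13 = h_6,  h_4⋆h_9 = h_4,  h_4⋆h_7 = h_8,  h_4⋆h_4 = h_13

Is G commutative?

Yes

Check whether the table is symmetric across its main diagonal.
Every entry (row x, col y) equals the entry (row y, col x), so G is abelian.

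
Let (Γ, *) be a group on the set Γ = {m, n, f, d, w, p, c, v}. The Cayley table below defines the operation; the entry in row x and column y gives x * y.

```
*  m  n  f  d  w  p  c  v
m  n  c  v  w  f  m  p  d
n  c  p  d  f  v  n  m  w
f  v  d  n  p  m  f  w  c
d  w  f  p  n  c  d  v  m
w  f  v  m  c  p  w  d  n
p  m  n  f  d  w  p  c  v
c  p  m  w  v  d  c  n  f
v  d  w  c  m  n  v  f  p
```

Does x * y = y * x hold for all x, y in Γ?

Yes

Check whether the table is symmetric across its main diagonal.
Every entry (row x, col y) equals the entry (row y, col x), so Γ is abelian.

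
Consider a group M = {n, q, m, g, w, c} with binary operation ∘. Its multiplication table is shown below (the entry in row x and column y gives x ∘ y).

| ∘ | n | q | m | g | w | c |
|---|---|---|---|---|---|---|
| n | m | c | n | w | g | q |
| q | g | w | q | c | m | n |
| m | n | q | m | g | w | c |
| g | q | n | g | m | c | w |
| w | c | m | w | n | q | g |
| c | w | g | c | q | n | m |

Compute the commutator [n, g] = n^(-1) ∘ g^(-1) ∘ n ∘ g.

Identity is m; from the table n^(-1) = n and g^(-1) = g.
n ∘ g = w
w ∘ n = c
c ∘ g = q

q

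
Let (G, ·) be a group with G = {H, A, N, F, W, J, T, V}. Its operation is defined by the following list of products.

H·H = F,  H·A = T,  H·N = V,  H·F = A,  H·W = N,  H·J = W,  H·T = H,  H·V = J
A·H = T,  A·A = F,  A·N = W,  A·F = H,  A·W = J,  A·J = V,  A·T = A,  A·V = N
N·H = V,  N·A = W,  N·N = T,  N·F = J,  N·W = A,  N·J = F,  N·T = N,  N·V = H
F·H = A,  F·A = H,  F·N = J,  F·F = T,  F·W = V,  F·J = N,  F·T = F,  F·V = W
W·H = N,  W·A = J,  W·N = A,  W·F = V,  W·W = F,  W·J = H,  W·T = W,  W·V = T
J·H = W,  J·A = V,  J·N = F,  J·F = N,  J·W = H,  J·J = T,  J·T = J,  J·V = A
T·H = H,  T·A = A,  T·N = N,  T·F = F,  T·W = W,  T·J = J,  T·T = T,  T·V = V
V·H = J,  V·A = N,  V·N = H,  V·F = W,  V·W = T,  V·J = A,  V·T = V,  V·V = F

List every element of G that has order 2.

{F, J, N}

Identity is T. Compute the order of each non-identity element by repeated multiplication:
  H: H → F → A → T  (order 4)
  A: A → F → H → T  (order 4)
  N: N → T  (order 2)
  F: F → T  (order 2)
  W: W → F → V → T  (order 4)
  J: J → T  (order 2)
  V: V → F → W → T  (order 4)
Elements of order 2: {F, J, N}.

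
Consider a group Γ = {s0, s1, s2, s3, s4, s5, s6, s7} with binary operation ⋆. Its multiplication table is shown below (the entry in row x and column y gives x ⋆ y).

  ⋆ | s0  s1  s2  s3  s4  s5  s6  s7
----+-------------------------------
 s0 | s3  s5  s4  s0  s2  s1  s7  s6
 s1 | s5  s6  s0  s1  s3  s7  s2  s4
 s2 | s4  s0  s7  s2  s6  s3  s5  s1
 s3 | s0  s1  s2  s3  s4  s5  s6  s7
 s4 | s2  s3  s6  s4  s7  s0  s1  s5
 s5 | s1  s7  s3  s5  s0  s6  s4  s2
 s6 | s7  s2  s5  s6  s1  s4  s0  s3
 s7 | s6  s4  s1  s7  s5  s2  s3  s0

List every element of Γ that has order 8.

{s1, s2, s4, s5}

Identity is s3. Compute the order of each non-identity element by repeated multiplication:
  s0: s0 → s3  (order 2)
  s1: s1 → s6 → s2 → s0 → s5 → s7 → s4 → s3  (order 8)
  s2: s2 → s7 → s1 → s0 → s4 → s6 → s5 → s3  (order 8)
  s4: s4 → s7 → s5 → s0 → s2 → s6 → s1 → s3  (order 8)
  s5: s5 → s6 → s4 → s0 → s1 → s7 → s2 → s3  (order 8)
  s6: s6 → s0 → s7 → s3  (order 4)
  s7: s7 → s0 → s6 → s3  (order 4)
Elements of order 8: {s1, s2, s4, s5}.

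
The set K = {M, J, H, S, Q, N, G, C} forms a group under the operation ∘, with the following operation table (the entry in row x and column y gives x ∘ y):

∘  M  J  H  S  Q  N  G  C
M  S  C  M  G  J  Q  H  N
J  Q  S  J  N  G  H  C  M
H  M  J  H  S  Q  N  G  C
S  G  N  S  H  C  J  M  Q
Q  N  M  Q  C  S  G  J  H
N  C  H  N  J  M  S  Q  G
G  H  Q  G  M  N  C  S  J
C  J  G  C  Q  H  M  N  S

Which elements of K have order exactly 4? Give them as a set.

Identity is H. Compute the order of each non-identity element by repeated multiplication:
  M: M → S → G → H  (order 4)
  J: J → S → N → H  (order 4)
  S: S → H  (order 2)
  Q: Q → S → C → H  (order 4)
  N: N → S → J → H  (order 4)
  G: G → S → M → H  (order 4)
  C: C → S → Q → H  (order 4)
Elements of order 4: {C, G, J, M, N, Q}.

{C, G, J, M, N, Q}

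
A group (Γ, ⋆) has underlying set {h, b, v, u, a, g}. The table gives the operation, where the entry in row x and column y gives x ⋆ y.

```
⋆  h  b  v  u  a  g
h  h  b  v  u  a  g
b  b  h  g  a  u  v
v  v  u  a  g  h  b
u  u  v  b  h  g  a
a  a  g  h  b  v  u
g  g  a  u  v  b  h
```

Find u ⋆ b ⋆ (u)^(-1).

The identity is h. In row u, the entry h sits in column u, so u^(-1) = u.
u ⋆ b = v
v ⋆ u = g
(Structurally, Γ here is isomorphic to the symmetric group S_3.)

g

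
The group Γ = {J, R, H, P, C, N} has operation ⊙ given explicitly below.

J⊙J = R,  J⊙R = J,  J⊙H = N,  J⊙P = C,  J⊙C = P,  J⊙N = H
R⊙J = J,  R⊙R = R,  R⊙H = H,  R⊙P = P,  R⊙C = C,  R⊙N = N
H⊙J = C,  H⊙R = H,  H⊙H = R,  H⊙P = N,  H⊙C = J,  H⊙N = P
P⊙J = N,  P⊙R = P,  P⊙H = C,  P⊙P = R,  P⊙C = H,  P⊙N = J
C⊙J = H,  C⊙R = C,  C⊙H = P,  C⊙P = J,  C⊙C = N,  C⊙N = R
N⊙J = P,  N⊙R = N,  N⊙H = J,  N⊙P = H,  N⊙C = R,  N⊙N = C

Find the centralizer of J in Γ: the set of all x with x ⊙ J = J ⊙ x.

{J, R}

Compare row J with column J entry by entry.
C ⊙ J = H but J ⊙ C = P, so C does not.
Collecting the elements that commute with J: C(J) = {J, R}.
(Structurally, Γ here is isomorphic to the symmetric group S_3.)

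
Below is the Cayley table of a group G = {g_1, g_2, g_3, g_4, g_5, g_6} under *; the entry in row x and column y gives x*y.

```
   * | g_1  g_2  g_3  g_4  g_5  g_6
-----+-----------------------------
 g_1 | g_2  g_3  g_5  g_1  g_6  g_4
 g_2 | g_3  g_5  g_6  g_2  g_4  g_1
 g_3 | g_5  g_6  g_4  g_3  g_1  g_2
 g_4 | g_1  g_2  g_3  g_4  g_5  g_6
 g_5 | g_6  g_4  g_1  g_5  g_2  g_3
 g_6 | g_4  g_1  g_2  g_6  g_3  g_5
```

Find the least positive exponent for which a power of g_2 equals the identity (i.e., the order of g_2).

The identity element is g_4 (its row matches the header).
g_2^1 = g_2
g_2^2 = g_2*g_2 = g_5
g_2^3 = g_5*g_2 = g_4
The first power of g_2 equal to the identity is g_2^3, so ord(g_2) = 3.

3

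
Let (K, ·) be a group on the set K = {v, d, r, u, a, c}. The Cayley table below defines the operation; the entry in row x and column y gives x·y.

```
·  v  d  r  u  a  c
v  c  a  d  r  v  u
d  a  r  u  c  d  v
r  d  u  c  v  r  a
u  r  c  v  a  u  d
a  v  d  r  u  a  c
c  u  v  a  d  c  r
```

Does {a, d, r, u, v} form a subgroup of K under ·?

No

v·v = c, which is not in {a, d, r, u, v}.
The subset is not closed under ·, so it is not a subgroup.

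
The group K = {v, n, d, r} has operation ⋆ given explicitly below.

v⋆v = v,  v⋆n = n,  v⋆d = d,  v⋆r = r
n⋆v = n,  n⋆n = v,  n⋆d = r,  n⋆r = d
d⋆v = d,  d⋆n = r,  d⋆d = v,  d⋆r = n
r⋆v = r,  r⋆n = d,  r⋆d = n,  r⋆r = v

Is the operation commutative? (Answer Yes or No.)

Yes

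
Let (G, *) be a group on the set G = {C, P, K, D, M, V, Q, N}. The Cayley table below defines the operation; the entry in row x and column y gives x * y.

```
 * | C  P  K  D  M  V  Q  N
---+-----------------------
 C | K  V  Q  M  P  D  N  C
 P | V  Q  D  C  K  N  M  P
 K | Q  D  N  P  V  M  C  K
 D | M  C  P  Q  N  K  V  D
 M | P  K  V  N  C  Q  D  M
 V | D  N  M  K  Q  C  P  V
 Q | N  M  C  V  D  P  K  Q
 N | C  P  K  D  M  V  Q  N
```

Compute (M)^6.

M^1 = M
M^2 = M * M = C
M^3 = C * M = P
M^4 = P * M = K
M^5 = K * M = V
M^6 = V * M = Q

Q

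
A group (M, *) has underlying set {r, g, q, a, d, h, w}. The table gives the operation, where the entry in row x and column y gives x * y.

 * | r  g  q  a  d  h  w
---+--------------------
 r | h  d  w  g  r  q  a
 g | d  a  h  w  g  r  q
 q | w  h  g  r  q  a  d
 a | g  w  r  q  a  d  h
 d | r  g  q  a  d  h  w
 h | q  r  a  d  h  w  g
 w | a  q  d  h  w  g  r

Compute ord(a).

The identity element is d (its row matches the header).
a^1 = a
a^2 = a * a = q
a^3 = q * a = r
a^4 = r * a = g
a^5 = g * a = w
a^6 = w * a = h
a^7 = h * a = d
The first power of a equal to the identity is a^7, so ord(a) = 7.
(Structurally, M here is isomorphic to the cyclic group Z_7.)

7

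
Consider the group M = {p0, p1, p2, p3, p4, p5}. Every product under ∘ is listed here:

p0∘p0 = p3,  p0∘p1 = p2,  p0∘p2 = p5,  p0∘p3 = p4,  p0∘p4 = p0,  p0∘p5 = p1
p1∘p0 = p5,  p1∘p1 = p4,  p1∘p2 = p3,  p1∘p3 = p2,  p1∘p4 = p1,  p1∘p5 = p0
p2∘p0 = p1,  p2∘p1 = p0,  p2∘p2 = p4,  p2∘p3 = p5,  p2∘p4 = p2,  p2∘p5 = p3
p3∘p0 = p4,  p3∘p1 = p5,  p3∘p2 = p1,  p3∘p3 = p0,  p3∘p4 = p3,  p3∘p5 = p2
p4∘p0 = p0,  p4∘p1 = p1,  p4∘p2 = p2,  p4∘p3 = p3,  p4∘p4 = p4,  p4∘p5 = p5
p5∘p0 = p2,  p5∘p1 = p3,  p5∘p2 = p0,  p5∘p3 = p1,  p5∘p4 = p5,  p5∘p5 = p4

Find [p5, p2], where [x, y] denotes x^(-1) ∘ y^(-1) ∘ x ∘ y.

Identity is p4; from the table p5^(-1) = p5 and p2^(-1) = p2.
p5 ∘ p2 = p0
p0 ∘ p5 = p1
p1 ∘ p2 = p3
(Structurally, M here is isomorphic to the symmetric group S_3.)

p3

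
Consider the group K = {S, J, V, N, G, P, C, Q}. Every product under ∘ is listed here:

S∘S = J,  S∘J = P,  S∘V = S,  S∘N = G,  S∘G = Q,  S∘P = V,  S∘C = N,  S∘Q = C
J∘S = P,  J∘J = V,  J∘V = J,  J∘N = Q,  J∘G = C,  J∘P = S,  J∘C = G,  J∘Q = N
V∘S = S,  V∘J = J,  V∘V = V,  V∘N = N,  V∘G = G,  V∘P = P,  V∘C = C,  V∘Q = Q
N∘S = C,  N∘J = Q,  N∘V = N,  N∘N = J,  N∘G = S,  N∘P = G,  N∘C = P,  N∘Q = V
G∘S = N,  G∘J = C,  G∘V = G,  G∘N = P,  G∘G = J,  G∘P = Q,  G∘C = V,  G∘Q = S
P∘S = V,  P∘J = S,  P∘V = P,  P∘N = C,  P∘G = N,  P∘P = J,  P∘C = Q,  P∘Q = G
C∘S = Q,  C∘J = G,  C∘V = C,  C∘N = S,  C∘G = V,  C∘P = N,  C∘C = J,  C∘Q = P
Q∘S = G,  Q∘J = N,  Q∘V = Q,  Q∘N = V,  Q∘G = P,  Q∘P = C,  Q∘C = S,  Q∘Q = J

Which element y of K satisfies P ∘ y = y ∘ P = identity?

S

First locate the identity: row V matches the header, so V is the identity.
Scan row P for V: P ∘ S = V. Hence P^(-1) = S.
(Structurally, K here is isomorphic to the quaternion group Q_8.)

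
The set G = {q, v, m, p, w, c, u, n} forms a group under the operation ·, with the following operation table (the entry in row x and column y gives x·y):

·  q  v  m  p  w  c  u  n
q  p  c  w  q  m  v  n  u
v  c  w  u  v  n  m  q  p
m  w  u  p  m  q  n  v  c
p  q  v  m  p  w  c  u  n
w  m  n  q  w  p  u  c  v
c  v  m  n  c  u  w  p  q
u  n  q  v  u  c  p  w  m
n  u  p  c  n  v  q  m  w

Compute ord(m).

The identity element is p (its row matches the header).
m^1 = m
m^2 = m·m = p
The first power of m equal to the identity is m^2, so ord(m) = 2.
(Structurally, G here is isomorphic to Z_2 x Z_4.)

2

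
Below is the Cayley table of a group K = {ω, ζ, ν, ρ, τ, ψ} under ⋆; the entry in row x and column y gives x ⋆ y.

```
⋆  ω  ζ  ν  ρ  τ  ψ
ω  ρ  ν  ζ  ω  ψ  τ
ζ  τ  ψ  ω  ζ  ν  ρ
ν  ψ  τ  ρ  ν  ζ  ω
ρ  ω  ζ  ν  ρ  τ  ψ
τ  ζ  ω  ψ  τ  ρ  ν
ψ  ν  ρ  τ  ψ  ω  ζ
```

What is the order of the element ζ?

3

The identity element is ρ (its row matches the header).
ζ^1 = ζ
ζ^2 = ζ ⋆ ζ = ψ
ζ^3 = ψ ⋆ ζ = ρ
The first power of ζ equal to the identity is ζ^3, so ord(ζ) = 3.
(Structurally, K here is isomorphic to the symmetric group S_3.)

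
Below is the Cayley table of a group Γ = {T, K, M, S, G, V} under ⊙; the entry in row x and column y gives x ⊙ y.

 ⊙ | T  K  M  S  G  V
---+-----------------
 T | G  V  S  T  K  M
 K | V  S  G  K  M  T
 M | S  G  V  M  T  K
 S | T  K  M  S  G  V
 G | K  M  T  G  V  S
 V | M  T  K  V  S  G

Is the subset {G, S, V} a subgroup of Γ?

{G, S, V} contains the identity S.
Checking products: every product of two elements of {G, S, V} (read from the table) lies in {G, S, V}, so the set is closed.
In a finite group, a nonempty closed subset is a subgroup. So {G, S, V} ≤ Γ.
(Structurally, Γ here is isomorphic to the cyclic group Z_6.)

Yes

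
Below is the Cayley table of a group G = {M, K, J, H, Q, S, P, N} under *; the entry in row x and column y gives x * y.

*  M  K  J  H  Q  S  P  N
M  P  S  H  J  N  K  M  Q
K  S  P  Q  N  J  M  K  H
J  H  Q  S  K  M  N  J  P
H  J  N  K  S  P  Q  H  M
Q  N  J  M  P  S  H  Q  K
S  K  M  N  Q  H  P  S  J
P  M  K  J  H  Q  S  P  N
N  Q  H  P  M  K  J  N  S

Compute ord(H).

4

The identity element is P (its row matches the header).
H^1 = H
H^2 = H * H = S
H^3 = S * H = Q
H^4 = Q * H = P
The first power of H equal to the identity is H^4, so ord(H) = 4.
(Structurally, G here is isomorphic to Z_2 x Z_4.)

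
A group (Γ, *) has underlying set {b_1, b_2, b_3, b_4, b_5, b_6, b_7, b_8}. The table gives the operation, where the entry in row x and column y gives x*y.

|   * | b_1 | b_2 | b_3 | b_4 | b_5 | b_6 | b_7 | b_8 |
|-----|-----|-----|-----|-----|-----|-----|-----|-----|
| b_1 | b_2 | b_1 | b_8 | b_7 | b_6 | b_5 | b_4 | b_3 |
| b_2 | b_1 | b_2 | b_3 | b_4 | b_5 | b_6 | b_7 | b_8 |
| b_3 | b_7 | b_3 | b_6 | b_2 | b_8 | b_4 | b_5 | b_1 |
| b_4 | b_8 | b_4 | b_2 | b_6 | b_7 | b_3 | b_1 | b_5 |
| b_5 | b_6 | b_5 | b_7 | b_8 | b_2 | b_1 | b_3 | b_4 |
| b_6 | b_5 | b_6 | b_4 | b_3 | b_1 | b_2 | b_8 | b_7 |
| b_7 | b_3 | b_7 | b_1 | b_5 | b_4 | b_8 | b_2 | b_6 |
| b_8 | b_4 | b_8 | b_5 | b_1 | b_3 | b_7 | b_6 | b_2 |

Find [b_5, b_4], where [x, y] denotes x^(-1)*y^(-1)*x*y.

b_6

Identity is b_2; from the table b_5^(-1) = b_5 and b_4^(-1) = b_3.
b_5*b_3 = b_7
b_7*b_5 = b_4
b_4*b_4 = b_6
(Structurally, Γ here is isomorphic to the dihedral group D_4.)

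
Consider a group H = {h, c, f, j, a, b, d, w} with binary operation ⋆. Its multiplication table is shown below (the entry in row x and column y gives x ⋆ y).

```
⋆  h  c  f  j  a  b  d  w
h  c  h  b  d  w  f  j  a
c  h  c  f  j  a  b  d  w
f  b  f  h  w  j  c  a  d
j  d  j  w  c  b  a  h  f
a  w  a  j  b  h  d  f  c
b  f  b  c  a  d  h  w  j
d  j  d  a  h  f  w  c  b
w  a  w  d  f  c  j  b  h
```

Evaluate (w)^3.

w^1 = w
w^2 = w ⋆ w = h
w^3 = h ⋆ w = a
(Structurally, H here is isomorphic to Z_2 x Z_4.)

a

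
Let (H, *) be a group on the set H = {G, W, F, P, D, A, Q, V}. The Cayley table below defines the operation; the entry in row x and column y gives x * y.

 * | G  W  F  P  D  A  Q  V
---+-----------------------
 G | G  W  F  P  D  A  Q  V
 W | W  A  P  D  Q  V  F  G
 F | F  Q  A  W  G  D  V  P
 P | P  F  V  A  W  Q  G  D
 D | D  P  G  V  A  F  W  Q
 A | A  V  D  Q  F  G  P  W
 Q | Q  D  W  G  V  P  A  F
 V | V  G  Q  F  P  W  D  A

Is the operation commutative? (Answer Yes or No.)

P * D = W but D * P = V.
Since P and D do not commute, H is not abelian.

No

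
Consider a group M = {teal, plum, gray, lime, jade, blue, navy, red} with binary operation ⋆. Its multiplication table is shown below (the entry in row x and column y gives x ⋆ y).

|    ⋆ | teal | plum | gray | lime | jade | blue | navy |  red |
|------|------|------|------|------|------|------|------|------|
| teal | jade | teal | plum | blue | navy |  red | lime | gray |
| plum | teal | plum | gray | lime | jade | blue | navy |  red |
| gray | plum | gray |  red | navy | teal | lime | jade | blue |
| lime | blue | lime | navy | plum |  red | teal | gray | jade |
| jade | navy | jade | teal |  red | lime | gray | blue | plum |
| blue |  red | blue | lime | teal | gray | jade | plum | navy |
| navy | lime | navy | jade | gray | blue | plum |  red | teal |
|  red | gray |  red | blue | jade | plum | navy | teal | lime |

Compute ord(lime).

The identity element is plum (its row matches the header).
lime^1 = lime
lime^2 = lime ⋆ lime = plum
The first power of lime equal to the identity is lime^2, so ord(lime) = 2.

2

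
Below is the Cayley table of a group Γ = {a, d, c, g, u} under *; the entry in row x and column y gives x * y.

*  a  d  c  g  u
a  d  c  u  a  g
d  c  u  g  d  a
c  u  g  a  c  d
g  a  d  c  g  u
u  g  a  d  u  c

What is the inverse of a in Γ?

u

First locate the identity: row g matches the header, so g is the identity.
Scan row a for g: a * u = g. Hence a^(-1) = u.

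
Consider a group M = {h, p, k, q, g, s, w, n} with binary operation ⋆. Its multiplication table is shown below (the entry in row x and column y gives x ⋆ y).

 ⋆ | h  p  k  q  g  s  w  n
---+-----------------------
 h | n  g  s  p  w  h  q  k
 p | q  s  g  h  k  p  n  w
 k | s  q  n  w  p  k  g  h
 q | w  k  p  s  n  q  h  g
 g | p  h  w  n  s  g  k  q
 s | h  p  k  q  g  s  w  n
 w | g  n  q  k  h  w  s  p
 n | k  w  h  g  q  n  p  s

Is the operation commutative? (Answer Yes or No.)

No

k ⋆ q = w but q ⋆ k = p.
Since k and q do not commute, M is not abelian.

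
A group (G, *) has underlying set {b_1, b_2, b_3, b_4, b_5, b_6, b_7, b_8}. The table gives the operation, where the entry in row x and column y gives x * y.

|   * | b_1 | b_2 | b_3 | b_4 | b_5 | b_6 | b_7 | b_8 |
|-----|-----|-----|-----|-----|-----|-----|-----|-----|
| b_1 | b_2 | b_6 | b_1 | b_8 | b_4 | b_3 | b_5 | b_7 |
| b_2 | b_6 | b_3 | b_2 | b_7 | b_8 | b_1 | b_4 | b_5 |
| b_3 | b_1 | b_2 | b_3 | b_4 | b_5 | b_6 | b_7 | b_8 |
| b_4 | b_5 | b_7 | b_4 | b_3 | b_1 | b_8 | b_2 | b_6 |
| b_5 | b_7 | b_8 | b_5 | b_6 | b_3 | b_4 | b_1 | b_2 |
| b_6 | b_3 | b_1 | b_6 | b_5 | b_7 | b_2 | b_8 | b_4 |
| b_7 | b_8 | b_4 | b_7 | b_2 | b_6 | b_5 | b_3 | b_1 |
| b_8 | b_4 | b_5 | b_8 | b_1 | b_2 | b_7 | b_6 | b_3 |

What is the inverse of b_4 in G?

b_4

First locate the identity: row b_3 matches the header, so b_3 is the identity.
Scan row b_4 for b_3: b_4 * b_4 = b_3. Hence b_4^(-1) = b_4.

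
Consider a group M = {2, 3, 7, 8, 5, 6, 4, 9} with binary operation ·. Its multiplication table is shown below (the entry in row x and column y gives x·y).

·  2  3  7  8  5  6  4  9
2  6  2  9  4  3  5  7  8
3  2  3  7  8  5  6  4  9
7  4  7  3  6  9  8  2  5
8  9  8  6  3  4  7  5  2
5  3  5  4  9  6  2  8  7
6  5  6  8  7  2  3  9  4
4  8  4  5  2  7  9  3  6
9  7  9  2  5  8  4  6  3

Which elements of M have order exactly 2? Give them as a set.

{4, 6, 7, 8, 9}

Identity is 3. Compute the order of each non-identity element by repeated multiplication:
  2: 2 → 6 → 5 → 3  (order 4)
  7: 7 → 3  (order 2)
  8: 8 → 3  (order 2)
  5: 5 → 6 → 2 → 3  (order 4)
  6: 6 → 3  (order 2)
  4: 4 → 3  (order 2)
  9: 9 → 3  (order 2)
Elements of order 2: {4, 6, 7, 8, 9}.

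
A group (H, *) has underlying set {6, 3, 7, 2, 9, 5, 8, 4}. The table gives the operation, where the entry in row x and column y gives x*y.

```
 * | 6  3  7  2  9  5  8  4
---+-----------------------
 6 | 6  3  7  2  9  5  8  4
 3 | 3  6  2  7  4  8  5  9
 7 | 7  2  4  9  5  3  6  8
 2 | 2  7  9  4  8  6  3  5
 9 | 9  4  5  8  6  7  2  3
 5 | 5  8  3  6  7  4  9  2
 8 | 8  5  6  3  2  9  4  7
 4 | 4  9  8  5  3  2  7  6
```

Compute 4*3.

9

Read row 4, column 3: 4*3 = 9.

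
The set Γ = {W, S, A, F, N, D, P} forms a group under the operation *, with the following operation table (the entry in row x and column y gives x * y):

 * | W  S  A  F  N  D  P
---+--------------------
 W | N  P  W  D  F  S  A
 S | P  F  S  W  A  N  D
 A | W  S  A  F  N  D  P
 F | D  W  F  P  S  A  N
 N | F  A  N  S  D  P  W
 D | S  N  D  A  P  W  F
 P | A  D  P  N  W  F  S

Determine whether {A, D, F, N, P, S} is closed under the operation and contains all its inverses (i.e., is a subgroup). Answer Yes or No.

F * S = W, which is not in {A, D, F, N, P, S}.
The subset is not closed under *, so it is not a subgroup.

No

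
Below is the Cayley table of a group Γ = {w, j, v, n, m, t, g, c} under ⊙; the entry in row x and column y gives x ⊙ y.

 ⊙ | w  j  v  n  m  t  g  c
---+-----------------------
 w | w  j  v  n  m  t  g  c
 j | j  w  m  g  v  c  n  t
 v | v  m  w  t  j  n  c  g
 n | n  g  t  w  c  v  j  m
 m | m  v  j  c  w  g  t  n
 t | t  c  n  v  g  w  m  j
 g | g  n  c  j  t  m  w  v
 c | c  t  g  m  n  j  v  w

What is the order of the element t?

2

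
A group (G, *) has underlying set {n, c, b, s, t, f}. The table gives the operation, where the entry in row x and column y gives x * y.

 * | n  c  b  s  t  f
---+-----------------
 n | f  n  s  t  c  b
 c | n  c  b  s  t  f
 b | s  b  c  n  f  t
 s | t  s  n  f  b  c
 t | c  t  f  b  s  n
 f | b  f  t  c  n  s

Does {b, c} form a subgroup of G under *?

{b, c} contains the identity c.
Checking products: every product of two elements of {b, c} (read from the table) lies in {b, c}, so the set is closed.
In a finite group, a nonempty closed subset is a subgroup. So {b, c} ≤ G.

Yes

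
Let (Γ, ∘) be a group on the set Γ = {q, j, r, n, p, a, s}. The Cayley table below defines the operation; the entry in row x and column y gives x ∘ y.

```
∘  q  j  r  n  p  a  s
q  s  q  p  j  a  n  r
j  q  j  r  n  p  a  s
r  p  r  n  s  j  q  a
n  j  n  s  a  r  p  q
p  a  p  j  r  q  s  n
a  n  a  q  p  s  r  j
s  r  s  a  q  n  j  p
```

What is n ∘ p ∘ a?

q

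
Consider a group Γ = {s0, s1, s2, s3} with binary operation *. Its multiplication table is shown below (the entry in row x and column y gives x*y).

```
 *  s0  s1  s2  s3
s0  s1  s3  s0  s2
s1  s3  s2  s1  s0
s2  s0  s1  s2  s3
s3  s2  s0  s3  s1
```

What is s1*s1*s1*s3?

s1*s1 = s2
s2*s1 = s1
s1*s3 = s0

s0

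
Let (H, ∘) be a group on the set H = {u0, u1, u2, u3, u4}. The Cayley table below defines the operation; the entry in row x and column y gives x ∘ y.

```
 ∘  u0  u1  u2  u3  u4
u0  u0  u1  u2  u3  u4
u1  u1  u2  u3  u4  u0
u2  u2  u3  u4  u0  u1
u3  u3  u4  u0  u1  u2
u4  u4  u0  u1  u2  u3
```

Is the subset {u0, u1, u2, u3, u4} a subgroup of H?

Yes

{u0, u1, u2, u3, u4} contains the identity u0.
Checking products: every product of two elements of {u0, u1, u2, u3, u4} (read from the table) lies in {u0, u1, u2, u3, u4}, so the set is closed.
In a finite group, a nonempty closed subset is a subgroup. So {u0, u1, u2, u3, u4} ≤ H.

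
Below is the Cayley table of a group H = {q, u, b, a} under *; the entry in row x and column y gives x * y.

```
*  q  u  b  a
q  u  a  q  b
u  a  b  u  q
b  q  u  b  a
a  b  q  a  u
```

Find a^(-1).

q

First locate the identity: row b matches the header, so b is the identity.
Scan row a for b: a * q = b. Hence a^(-1) = q.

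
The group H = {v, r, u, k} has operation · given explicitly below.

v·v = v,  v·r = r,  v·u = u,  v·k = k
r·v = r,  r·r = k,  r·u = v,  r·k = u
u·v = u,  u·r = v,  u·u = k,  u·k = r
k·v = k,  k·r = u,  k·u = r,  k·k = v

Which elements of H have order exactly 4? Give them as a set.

{r, u}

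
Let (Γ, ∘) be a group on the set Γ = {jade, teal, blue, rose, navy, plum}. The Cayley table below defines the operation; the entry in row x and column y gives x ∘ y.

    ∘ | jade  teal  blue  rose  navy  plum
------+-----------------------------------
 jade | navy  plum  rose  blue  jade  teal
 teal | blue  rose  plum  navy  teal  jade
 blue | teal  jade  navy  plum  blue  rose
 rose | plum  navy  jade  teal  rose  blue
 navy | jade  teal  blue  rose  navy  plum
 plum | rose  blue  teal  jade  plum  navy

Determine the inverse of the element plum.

plum

First locate the identity: row navy matches the header, so navy is the identity.
Scan row plum for navy: plum ∘ plum = navy. Hence plum^(-1) = plum.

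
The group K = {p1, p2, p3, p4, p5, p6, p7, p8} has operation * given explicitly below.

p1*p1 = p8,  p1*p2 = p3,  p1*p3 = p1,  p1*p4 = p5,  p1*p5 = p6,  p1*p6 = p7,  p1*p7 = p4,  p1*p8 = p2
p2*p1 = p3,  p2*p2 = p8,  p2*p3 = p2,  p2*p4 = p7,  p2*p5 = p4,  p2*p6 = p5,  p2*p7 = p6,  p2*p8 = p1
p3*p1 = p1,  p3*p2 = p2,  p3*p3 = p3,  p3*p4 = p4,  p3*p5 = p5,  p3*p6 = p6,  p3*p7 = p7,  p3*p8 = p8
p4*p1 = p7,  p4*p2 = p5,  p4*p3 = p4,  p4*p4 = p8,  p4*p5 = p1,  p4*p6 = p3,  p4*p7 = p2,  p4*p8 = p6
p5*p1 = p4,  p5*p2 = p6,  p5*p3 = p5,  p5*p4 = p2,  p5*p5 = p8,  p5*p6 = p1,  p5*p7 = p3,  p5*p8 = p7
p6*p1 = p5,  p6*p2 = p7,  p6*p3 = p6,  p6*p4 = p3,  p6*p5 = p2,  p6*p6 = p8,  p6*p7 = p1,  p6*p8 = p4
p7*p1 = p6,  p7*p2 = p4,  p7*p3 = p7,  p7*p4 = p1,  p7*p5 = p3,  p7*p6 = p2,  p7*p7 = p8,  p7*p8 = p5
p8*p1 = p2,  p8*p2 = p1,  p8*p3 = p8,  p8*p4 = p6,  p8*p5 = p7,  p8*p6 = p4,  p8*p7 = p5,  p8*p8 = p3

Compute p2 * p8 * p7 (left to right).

p4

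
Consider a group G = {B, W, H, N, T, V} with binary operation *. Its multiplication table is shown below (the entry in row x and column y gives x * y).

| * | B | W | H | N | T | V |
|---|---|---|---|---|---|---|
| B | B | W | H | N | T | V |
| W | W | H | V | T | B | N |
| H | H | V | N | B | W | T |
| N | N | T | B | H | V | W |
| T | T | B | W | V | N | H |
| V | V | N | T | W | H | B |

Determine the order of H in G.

The identity element is B (its row matches the header).
H^1 = H
H^2 = H * H = N
H^3 = N * H = B
The first power of H equal to the identity is H^3, so ord(H) = 3.
(Structurally, G here is isomorphic to the cyclic group Z_6.)

3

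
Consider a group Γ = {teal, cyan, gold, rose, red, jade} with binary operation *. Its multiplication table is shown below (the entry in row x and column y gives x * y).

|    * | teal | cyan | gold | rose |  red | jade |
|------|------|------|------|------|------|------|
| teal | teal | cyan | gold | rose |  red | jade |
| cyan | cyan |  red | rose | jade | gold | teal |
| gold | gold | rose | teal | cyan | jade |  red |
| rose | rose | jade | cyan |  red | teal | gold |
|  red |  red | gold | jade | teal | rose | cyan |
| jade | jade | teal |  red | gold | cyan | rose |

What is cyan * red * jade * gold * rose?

gold

cyan * red = gold
gold * jade = red
red * gold = jade
jade * rose = gold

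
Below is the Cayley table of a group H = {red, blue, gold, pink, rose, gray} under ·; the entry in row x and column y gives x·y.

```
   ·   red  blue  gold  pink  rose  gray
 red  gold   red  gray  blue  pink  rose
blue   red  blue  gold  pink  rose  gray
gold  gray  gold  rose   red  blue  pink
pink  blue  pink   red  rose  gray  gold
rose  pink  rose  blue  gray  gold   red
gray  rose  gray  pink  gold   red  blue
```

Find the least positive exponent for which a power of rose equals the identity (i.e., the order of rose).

The identity element is blue (its row matches the header).
rose^1 = rose
rose^2 = rose·rose = gold
rose^3 = gold·rose = blue
The first power of rose equal to the identity is rose^3, so ord(rose) = 3.

3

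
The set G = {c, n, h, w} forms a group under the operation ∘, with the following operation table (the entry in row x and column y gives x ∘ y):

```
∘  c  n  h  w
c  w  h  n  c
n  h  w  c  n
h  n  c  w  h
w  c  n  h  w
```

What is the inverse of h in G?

h

First locate the identity: row w matches the header, so w is the identity.
Scan row h for w: h ∘ h = w. Hence h^(-1) = h.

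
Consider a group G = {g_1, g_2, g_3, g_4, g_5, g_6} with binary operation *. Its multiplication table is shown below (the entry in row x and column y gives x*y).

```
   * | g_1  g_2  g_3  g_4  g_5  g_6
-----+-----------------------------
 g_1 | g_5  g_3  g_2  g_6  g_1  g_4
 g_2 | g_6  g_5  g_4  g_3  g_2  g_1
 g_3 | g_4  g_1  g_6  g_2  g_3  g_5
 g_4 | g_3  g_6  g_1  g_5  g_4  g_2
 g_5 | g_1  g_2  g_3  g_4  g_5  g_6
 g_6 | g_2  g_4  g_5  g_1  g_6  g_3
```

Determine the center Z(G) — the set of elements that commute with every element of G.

An element z is central iff its row equals its column in the table.
For g_3: g_3*g_2 = g_1 ≠ g_4 = g_2*g_3, so g_3 ∉ Z.
Checking each element this way leaves Z(G) = {g_5}.

{g_5}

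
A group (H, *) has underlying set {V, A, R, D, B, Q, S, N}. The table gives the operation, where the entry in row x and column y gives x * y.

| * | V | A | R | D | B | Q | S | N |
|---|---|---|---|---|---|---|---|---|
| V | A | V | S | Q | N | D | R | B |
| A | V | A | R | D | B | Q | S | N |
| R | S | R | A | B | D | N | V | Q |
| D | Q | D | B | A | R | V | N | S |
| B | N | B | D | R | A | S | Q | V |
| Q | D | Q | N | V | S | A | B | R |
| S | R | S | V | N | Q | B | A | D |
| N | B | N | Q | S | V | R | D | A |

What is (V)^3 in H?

V

V^1 = V
V^2 = V * V = A
V^3 = A * V = V
(Structurally, H here is isomorphic to the elementary abelian group (Z_2)^3.)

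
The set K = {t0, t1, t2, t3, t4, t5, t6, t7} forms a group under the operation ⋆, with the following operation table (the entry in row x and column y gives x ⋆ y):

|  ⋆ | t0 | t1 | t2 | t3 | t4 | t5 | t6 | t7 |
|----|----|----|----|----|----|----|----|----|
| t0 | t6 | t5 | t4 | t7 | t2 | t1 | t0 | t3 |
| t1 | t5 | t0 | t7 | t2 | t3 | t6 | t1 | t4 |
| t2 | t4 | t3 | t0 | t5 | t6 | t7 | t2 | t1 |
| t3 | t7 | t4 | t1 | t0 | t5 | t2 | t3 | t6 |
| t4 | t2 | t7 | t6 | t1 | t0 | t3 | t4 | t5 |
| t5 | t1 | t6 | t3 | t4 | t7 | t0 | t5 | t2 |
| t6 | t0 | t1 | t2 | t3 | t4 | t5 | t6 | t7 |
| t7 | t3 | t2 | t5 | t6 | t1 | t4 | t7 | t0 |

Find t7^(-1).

t3

First locate the identity: row t6 matches the header, so t6 is the identity.
Scan row t7 for t6: t7 ⋆ t3 = t6. Hence t7^(-1) = t3.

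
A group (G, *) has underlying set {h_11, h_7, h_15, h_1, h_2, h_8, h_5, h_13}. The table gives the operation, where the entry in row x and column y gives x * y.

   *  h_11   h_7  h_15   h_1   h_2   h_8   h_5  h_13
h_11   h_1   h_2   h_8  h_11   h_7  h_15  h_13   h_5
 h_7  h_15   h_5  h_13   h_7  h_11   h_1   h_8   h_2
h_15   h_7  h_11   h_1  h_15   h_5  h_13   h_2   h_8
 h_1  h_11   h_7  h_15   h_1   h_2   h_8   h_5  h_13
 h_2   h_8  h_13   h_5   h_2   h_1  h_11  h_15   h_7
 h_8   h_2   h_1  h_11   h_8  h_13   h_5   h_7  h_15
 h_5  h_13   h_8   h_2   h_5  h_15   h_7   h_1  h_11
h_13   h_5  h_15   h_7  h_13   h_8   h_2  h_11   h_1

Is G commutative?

No

h_8 * h_15 = h_11 but h_15 * h_8 = h_13.
Since h_8 and h_15 do not commute, G is not abelian.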